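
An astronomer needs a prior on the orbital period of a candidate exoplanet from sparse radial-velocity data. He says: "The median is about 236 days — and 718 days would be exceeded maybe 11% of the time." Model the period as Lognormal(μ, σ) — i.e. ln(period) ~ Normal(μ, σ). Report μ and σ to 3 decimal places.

If T ~ Lognormal(μ,σ) then ln T ~ Normal(μ,σ), so the p-quantile of ln T is μ + z_p·σ.
ln(236) = 5.464 and ln(718) = 6.576; z_{0.5} = 0, z_{0.89} = 1.227.
σ = (6.576 − 5.464)/(1.227 − (0)) = 0.907.
μ = 5.464 − (0)·0.907 = 5.464.

μ ≈ 5.464, σ ≈ 0.907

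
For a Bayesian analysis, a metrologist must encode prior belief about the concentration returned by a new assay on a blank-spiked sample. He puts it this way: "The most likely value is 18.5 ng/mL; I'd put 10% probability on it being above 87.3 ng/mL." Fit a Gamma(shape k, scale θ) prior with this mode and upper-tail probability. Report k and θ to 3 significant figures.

k ≈ 1.74, θ ≈ 24.9

Gamma(k,θ) with k>1 has mode (k−1)θ, so θ = 18.5/(k−1).
Need P(X < 87.3) = 0.9 with θ tied to k this way. Start at k = 2, θ = 18.5: P(X<87.3) ≈ 0.949.
Too high — lower k to spread out. Iterating converges to k ≈ 1.74.
Then θ = 18.5/(1.74−1) ≈ 24.9.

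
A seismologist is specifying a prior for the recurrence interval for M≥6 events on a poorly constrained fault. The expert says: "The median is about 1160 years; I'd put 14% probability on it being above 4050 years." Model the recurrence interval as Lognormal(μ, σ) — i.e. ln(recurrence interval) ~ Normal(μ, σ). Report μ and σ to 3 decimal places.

μ ≈ 7.056, σ ≈ 1.157

If T ~ Lognormal(μ,σ) then ln T ~ Normal(μ,σ), so the p-quantile of ln T is μ + z_p·σ.
ln(1160) = 7.056 and ln(4050) = 8.306; z_{0.5} = 0, z_{0.86} = 1.08.
σ = (8.306 − 7.056)/(1.08 − (0)) = 1.157.
μ = 7.056 − (0)·1.157 = 7.056.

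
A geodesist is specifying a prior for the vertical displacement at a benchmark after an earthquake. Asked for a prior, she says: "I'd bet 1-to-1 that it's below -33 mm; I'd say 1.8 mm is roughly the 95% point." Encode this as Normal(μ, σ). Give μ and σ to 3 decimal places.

μ = -33.000, σ = 21.157

The p-quantile of Normal(μ,σ) is μ + z_p·σ, with z_{0.5} = 0 and z_{0.95} = 1.645.
Eliminate σ: μ = (z₂·x₁ − z₁·x₂)/(z₂ − z₁) = (1.645·-33 − (0)·1.8)/1.645 = -33.000.
Then σ = (x₂ − x₁)/(z₂ − z₁) = (1.8 − -33)/1.645 = 21.157.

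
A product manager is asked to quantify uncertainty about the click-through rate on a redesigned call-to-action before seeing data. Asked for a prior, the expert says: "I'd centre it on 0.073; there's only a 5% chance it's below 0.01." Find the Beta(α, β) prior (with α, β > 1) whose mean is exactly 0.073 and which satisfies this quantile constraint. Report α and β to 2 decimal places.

α ≈ 1.60, β ≈ 20.26

With mean 0.073 fixed, write α = 0.073s, β = 0.927s where s = α+β.
Need P(θ < 0.01) = 0.05 under Beta(0.073s, 0.927s). Normal approximation: (q−m)/√(m(1−m)/s) ≈ z_{0.05} = -1.64, so s ≈ 0.073·0.927·(-1.64)²/(0.01−0.073)² = 46.1.
At s = 46.1: P(θ<0.01) ≈ 0.005. Adjusting to match 0.05 gives s ≈ 21.86.
So α = 0.073·21.86 ≈ 1.60, β = 0.927·21.86 ≈ 20.26.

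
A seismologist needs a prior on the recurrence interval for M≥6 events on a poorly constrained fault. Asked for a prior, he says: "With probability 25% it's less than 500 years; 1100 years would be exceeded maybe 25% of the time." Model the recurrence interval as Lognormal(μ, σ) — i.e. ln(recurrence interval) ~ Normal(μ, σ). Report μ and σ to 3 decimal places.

If T ~ Lognormal(μ,σ) then ln T ~ Normal(μ,σ), so the p-quantile of ln T is μ + z_p·σ.
ln(500) = 6.215 and ln(1100) = 7.003; z_{0.25} = -0.6745, z_{0.75} = 0.6745.
σ = (7.003 − 6.215)/(0.6745 − (-0.6745)) = 0.584.
μ = 6.215 − (-0.6745)·0.584 = 6.609.

μ ≈ 6.609, σ ≈ 0.584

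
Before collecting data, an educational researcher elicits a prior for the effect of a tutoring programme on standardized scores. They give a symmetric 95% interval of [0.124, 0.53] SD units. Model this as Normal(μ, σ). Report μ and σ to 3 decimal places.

A symmetric 95% interval runs μ ± z·σ with z = 1.96.
Half-width = 0.203, so σ = 0.203/1.96 = 0.104.
μ is the interval midpoint, 0.327.

μ = 0.327, σ = 0.104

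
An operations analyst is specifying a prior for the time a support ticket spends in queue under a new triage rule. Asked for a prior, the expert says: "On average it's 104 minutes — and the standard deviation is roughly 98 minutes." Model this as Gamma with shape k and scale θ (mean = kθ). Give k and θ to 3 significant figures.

k ≈ 1.13, θ ≈ 92.3

For Gamma(k, scale θ): mean = kθ, variance = kθ², so CV = 1/√k.
CV = SD/mean = 98/104 = 0.9423, hence k = 1/CV² = 1.13.
Then θ = mean/k = 104/1.13 = 92.3.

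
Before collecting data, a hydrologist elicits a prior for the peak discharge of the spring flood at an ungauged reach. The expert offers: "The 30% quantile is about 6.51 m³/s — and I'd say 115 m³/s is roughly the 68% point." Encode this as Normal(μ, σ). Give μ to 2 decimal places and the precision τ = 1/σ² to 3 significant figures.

For Normal(μ,σ), the p-quantile is μ + z_p·σ. Here z_{0.3} = -0.5244, z_{0.68} = 0.4677.
So 6.51 = μ − 0.5244σ and 115 = μ + 0.4677σ.
Subtracting: σ = (115 − 6.51)/(0.4677 − (-0.5244)) = 109.35.
Then μ = 6.51 − (-0.5244)·109.35 = 63.86.
Precision τ = 1/σ² = 1/109.4² = 8.36e-05.

μ = 63.86, τ = 8.36e-05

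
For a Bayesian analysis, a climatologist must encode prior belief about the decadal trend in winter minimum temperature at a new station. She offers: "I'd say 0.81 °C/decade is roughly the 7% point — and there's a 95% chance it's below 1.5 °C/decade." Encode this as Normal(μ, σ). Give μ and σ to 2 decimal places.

For Normal(μ,σ), the p-quantile is μ + z_p·σ. Here z_{0.07} = -1.476, z_{0.95} = 1.645.
So 0.81 = μ − 1.476σ and 1.5 = μ + 1.645σ.
Subtracting: σ = (1.5 − 0.81)/(1.645 − (-1.476)) = 0.22.
Then μ = 0.81 − (-1.476)·0.22 = 1.14.

μ = 1.14, σ = 0.22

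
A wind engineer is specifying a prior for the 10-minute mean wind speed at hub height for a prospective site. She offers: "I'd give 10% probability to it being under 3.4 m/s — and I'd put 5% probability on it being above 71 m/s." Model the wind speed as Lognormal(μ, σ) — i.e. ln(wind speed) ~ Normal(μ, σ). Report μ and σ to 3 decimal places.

μ ≈ 2.555, σ ≈ 1.038

If T ~ Lognormal(μ,σ) then ln T ~ Normal(μ,σ), so the p-quantile of ln T is μ + z_p·σ.
ln(3.4) = 1.224 and ln(71) = 4.263; z_{0.1} = -1.282, z_{0.95} = 1.645.
σ = (4.263 − 1.224)/(1.645 − (-1.282)) = 1.038.
μ = 1.224 − (-1.282)·1.038 = 2.555.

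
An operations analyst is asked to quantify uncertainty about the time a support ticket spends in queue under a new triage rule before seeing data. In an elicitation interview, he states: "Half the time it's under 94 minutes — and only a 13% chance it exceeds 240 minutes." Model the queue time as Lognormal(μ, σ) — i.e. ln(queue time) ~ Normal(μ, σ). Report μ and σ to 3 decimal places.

If T ~ Lognormal(μ,σ) then ln T ~ Normal(μ,σ), so the p-quantile of ln T is μ + z_p·σ.
ln(94) = 4.543 and ln(240) = 5.481; z_{0.5} = 0, z_{0.87} = 1.126.
σ = (5.481 − 4.543)/(1.126 − (0)) = 0.832.
μ = 4.543 − (0)·0.832 = 4.543.

μ ≈ 4.543, σ ≈ 0.832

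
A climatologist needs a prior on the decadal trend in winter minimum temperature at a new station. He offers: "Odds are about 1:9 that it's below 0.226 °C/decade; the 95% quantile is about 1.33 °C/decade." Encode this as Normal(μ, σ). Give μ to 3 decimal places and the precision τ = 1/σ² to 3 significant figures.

The p-quantile of Normal(μ,σ) is μ + z_p·σ, with z_{0.1} = -1.282 and z_{0.95} = 1.645.
Eliminate σ: μ = (z₂·x₁ − z₁·x₂)/(z₂ − z₁) = (1.645·0.226 − (-1.282)·1.33)/2.926 = 0.709.
Then σ = (x₂ − x₁)/(z₂ − z₁) = (1.33 − 0.226)/2.926 = 0.377.
Precision τ = 1/σ² = 1/0.3773² = 7.03.

μ = 0.709, τ = 7.03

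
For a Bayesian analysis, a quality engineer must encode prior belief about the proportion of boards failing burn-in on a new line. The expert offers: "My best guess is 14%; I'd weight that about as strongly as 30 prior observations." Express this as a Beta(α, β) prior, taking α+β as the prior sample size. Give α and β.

α = 4.2, β = 25.8

Under the effective-sample-size interpretation, Beta(α, β) has prior mean α/(α+β) and prior sample size α+β.
So α+β = 30 and α/(α+β) = 0.14, giving α = 0.14·30 = 4.2 and β = 30 − 4.2 = 25.8.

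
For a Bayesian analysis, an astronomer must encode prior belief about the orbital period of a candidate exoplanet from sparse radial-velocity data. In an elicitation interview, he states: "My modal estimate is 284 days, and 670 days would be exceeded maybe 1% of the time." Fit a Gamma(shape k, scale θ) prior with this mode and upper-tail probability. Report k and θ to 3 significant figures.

k ≈ 7.45, θ ≈ 44

Gamma(k,θ) with k>1 has mode (k−1)θ, so θ = 284/(k−1).
Need P(X < 670) = 0.99 with θ tied to k this way. Start at k = 2, θ = 284: P(X<670) ≈ 0.683.
Too low — raise k to concentrate. Iterating converges to k ≈ 7.45.
Then θ = 284/(7.45−1) ≈ 44.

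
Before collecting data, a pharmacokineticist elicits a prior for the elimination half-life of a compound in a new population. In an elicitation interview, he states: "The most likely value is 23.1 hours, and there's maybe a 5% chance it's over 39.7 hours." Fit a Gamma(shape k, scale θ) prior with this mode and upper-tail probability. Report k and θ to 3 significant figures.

Gamma(k,θ) with k>1 has mode (k−1)θ, so θ = 23.1/(k−1).
Need P(X < 39.7) = 0.95 with θ tied to k this way. Start at k = 2, θ = 23.1: P(X<39.7) ≈ 0.513.
Too low — raise k to concentrate. Iterating converges to k ≈ 10.5.
Then θ = 23.1/(10.5−1) ≈ 2.43.

k ≈ 10.5, θ ≈ 2.43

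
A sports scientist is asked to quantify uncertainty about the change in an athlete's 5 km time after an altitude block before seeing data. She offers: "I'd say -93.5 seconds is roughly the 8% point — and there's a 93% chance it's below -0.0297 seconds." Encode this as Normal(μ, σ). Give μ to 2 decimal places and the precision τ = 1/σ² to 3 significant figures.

μ = -47.91, τ = 0.00095

The p-quantile of Normal(μ,σ) is μ + z_p·σ, with z_{0.08} = -1.405 and z_{0.93} = 1.476.
Eliminate σ: μ = (z₂·x₁ − z₁·x₂)/(z₂ − z₁) = (1.476·-93.5 − (-1.405)·-0.0297)/2.881 = -47.91.
Then σ = (x₂ − x₁)/(z₂ − z₁) = (-0.0297 − -93.5)/2.881 = 32.45.
Precision τ = 1/σ² = 1/32.45² = 0.00095.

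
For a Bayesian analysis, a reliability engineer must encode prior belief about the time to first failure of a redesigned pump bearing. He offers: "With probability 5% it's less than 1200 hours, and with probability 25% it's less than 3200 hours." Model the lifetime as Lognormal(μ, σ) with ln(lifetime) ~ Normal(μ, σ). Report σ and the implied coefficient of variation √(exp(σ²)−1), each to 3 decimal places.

σ ≈ 1.011, CV ≈ 1.333

If T ~ Lognormal(μ,σ) then ln T ~ Normal(μ,σ), so the p-quantile of ln T is μ + z_p·σ.
ln(1200) = 7.09 and ln(3200) = 8.071; z_{0.05} = -1.645, z_{0.25} = -0.6745.
σ = (8.071 − 7.09)/(-0.6745 − (-1.645)) = 1.011.
μ = 7.09 − (-1.645)·1.011 = 8.753.
CV = √(exp(σ²)−1) = √(exp(1.0217)−1) = 1.333.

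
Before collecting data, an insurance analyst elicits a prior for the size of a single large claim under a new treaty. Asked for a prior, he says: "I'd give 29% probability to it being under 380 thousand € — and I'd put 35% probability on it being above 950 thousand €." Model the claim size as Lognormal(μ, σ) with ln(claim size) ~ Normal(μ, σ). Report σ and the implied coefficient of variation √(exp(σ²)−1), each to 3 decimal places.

If T ~ Lognormal(μ,σ) then ln T ~ Normal(μ,σ), so the p-quantile of ln T is μ + z_p·σ.
ln(380) = 5.94 and ln(950) = 6.856; z_{0.29} = -0.5534, z_{0.65} = 0.3853.
σ = (6.856 − 5.94)/(0.3853 − (-0.5534)) = 0.976.
μ = 5.94 − (-0.5534)·0.976 = 6.480.
CV = √(exp(σ²)−1) = √(exp(0.9528)−1) = 1.262.

σ ≈ 0.976, CV ≈ 1.262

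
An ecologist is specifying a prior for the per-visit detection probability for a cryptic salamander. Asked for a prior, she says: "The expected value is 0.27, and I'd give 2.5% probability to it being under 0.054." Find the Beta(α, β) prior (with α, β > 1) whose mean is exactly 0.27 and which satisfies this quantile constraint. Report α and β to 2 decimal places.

α ≈ 2.50, β ≈ 6.75

With mean 0.27 fixed, write α = 0.27s, β = 0.73s where s = α+β.
Need P(θ < 0.054) = 0.025 under Beta(0.27s, 0.73s). Normal approximation: (q−m)/√(m(1−m)/s) ≈ z_{0.025} = -1.96, so s ≈ 0.27·0.73·(-1.96)²/(0.054−0.27)² = 16.2.
At s = 16.2: P(θ<0.054) ≈ 0.004. Adjusting to match 0.025 gives s ≈ 9.25.
So α = 0.27·9.25 ≈ 2.50, β = 0.73·9.25 ≈ 6.75.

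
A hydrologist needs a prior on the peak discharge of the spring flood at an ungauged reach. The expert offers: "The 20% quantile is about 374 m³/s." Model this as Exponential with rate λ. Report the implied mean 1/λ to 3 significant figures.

P(T < 374.0) = 1 − e^(−λ·374.0) = 0.2, so λ = −ln(1−0.2)/374.0 = −ln(0.8)/374.0 = 0.000597.
Mean = 1/λ = 1680 m³/s.

mean ≈ 1680 m³/s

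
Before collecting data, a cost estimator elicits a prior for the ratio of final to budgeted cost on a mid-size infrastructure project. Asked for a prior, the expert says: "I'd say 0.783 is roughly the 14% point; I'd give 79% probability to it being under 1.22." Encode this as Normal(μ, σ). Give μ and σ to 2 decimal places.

The p-quantile of Normal(μ,σ) is μ + z_p·σ, with z_{0.14} = -1.08 and z_{0.79} = 0.8064.
Eliminate σ: μ = (z₂·x₁ − z₁·x₂)/(z₂ − z₁) = (0.8064·0.783 − (-1.08)·1.22)/1.887 = 1.03.
Then σ = (x₂ − x₁)/(z₂ − z₁) = (1.22 − 0.783)/1.887 = 0.23.

μ = 1.03, σ = 0.23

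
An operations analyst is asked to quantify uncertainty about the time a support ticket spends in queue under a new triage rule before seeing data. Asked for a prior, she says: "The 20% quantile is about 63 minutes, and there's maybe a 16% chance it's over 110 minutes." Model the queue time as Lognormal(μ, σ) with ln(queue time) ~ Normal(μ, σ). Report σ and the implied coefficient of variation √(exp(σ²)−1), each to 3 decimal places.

If T ~ Lognormal(μ,σ) then ln T ~ Normal(μ,σ), so the p-quantile of ln T is μ + z_p·σ.
ln(63) = 4.143 and ln(110) = 4.7; z_{0.2} = -0.8416, z_{0.84} = 0.9945.
σ = (4.7 − 4.143)/(0.9945 − (-0.8416)) = 0.304.
μ = 4.143 − (-0.8416)·0.304 = 4.399.
CV = √(exp(σ²)−1) = √(exp(0.0921)−1) = 0.311.

σ ≈ 0.304, CV ≈ 0.311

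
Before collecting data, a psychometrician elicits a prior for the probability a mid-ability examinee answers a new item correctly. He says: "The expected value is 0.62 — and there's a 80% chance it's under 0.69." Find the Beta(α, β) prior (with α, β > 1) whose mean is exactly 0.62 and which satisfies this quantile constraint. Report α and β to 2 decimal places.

α ≈ 21.54, β ≈ 13.20

With mean 0.62 fixed, write α = 0.62s, β = 0.38s where s = α+β.
Need P(θ < 0.69) = 0.8 under Beta(0.62s, 0.38s). Normal approximation: (q−m)/√(m(1−m)/s) ≈ z_{0.8} = 0.842, so s ≈ 0.62·0.38·(0.842)²/(0.69−0.62)² = 34.1.
At s = 34.1: P(θ<0.69) ≈ 0.797. Adjusting to match 0.8 gives s ≈ 34.75.
So α = 0.62·34.75 ≈ 21.54, β = 0.38·34.75 ≈ 13.20.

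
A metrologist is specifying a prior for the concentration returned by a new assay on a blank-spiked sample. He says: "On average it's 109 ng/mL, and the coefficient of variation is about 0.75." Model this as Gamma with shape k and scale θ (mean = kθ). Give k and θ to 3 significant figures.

k ≈ 1.78, θ ≈ 61.3

For Gamma(k, scale θ): mean = kθ, variance = kθ², so CV = 1/√k.
CV = 0.75, hence k = 1/CV² = 1.78.
Then θ = mean/k = 109/1.78 = 61.3.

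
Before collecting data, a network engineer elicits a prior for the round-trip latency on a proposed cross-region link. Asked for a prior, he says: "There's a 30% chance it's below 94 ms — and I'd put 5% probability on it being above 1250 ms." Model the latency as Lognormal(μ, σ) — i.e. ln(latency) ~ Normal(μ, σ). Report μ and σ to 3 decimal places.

μ ≈ 5.169, σ ≈ 1.193

If T ~ Lognormal(μ,σ) then ln T ~ Normal(μ,σ), so the p-quantile of ln T is μ + z_p·σ.
ln(94) = 4.543 and ln(1250) = 7.131; z_{0.3} = -0.5244, z_{0.95} = 1.645.
σ = (7.131 − 4.543)/(1.645 − (-0.5244)) = 1.193.
μ = 4.543 − (-0.5244)·1.193 = 5.169.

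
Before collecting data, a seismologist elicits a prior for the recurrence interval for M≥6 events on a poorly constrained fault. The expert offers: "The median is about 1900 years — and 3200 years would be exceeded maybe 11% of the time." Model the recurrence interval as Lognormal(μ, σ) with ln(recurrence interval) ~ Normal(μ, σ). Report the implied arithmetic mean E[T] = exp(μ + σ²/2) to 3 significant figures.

E[T] ≈ 2080 years

If T ~ Lognormal(μ,σ) then ln T ~ Normal(μ,σ), so the p-quantile of ln T is μ + z_p·σ.
ln(1900) = 7.55 and ln(3200) = 8.071; z_{0.5} = 0, z_{0.89} = 1.227.
σ = (8.071 − 7.55)/(1.227 − (0)) = 0.425.
μ = 7.55 − (0)·0.425 = 7.550.
E[T] = exp(μ + σ²/2) = exp(7.550 + 0.0903) = 2080 years.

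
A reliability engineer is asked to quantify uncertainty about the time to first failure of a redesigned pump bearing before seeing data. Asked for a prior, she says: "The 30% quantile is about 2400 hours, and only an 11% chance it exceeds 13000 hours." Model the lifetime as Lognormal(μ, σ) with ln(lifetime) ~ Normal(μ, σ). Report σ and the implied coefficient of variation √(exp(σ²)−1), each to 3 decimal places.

If T ~ Lognormal(μ,σ) then ln T ~ Normal(μ,σ), so the p-quantile of ln T is μ + z_p·σ.
ln(2400) = 7.783 and ln(13000) = 9.473; z_{0.3} = -0.5244, z_{0.89} = 1.227.
σ = (9.473 − 7.783)/(1.227 − (-0.5244)) = 0.965.
μ = 7.783 − (-0.5244)·0.965 = 8.289.
CV = √(exp(σ²)−1) = √(exp(0.9310)−1) = 1.240.

σ ≈ 0.965, CV ≈ 1.240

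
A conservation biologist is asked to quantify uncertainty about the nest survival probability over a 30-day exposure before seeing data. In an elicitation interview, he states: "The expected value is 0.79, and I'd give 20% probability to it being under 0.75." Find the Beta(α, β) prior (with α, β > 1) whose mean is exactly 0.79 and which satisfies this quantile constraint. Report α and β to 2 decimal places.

α ≈ 55.35, β ≈ 14.71

With mean 0.79 fixed, write α = 0.79s, β = 0.21s where s = α+β.
Need P(θ < 0.75) = 0.2 under Beta(0.79s, 0.21s). Normal approximation: (q−m)/√(m(1−m)/s) ≈ z_{0.2} = -0.842, so s ≈ 0.79·0.21·(-0.842)²/(0.75−0.79)² = 73.4.
At s = 73.4: P(θ<0.75) ≈ 0.195. Adjusting to match 0.2 gives s ≈ 70.06.
So α = 0.79·70.06 ≈ 55.35, β = 0.21·70.06 ≈ 14.71.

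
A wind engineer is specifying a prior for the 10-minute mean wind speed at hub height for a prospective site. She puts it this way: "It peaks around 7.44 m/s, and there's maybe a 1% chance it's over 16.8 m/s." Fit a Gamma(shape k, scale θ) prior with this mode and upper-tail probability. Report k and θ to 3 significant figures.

k ≈ 8.23, θ ≈ 1.03

Gamma(k,θ) with k>1 has mode (k−1)θ, so θ = 7.44/(k−1).
Need P(X < 16.8) = 0.99 with θ tied to k this way. Start at k = 2, θ = 7.44: P(X<16.8) ≈ 0.659.
Too low — raise k to concentrate. Iterating converges to k ≈ 8.23.
Then θ = 7.44/(8.23−1) ≈ 1.03.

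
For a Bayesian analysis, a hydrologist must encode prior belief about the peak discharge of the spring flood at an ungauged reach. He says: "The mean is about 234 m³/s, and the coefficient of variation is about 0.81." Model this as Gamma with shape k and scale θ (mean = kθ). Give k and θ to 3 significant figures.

For Gamma(k, scale θ): mean = kθ, variance = kθ², so CV = 1/√k.
CV = 0.81, hence k = 1/CV² = 1.52.
Then θ = mean/k = 234/1.52 = 154.

k ≈ 1.52, θ ≈ 154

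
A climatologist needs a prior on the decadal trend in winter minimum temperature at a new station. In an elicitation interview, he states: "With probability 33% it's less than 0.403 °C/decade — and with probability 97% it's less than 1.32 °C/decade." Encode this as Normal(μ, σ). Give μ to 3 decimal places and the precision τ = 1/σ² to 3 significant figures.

The p-quantile of Normal(μ,σ) is μ + z_p·σ, with z_{0.33} = -0.4399 and z_{0.97} = 1.881.
Eliminate σ: μ = (z₂·x₁ − z₁·x₂)/(z₂ − z₁) = (1.881·0.403 − (-0.4399)·1.32)/2.321 = 0.577.
Then σ = (x₂ − x₁)/(z₂ − z₁) = (1.32 − 0.403)/2.321 = 0.395.
Precision τ = 1/σ² = 1/0.3951² = 6.4.

μ = 0.577, τ = 6.4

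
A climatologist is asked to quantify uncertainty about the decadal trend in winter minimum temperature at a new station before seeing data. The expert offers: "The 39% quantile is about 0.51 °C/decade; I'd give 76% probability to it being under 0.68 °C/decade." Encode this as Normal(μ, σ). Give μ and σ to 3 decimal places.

μ = 0.558, σ = 0.172

The p-quantile of Normal(μ,σ) is μ + z_p·σ, with z_{0.39} = -0.2793 and z_{0.76} = 0.7063.
Eliminate σ: μ = (z₂·x₁ − z₁·x₂)/(z₂ − z₁) = (0.7063·0.51 − (-0.2793)·0.68)/0.9856 = 0.558.
Then σ = (x₂ − x₁)/(z₂ − z₁) = (0.68 − 0.51)/0.9856 = 0.172.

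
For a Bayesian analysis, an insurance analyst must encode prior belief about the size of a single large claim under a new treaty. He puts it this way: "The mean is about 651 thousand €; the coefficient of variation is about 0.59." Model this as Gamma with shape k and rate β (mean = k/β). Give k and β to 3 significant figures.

k ≈ 2.87, β ≈ 0.00441

For Gamma(k, rate β): mean = k/β, variance = k/β², so CV = 1/√k.
CV = 0.59, hence k = 1/CV² = 2.87.
Then β = k/mean = 2.87/651 = 0.00441.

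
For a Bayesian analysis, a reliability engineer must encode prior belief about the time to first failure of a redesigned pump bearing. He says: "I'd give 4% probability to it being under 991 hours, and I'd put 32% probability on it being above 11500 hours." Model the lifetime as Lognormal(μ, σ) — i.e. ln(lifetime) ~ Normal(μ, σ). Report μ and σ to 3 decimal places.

μ ≈ 8.833, σ ≈ 1.105

If T ~ Lognormal(μ,σ) then ln T ~ Normal(μ,σ), so the p-quantile of ln T is μ + z_p·σ.
ln(991) = 6.899 and ln(11500) = 9.35; z_{0.04} = -1.751, z_{0.68} = 0.4677.
σ = (9.35 − 6.899)/(0.4677 − (-1.751)) = 1.105.
μ = 6.899 − (-1.751)·1.105 = 8.833.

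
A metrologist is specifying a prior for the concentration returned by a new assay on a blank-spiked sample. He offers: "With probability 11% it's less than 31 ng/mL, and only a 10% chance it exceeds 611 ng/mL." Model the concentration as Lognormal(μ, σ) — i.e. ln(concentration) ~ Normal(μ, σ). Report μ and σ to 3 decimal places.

If T ~ Lognormal(μ,σ) then ln T ~ Normal(μ,σ), so the p-quantile of ln T is μ + z_p·σ.
ln(31) = 3.434 and ln(611) = 6.415; z_{0.11} = -1.227, z_{0.9} = 1.282.
σ = (6.415 − 3.434)/(1.282 − (-1.227)) = 1.189.
μ = 3.434 − (-1.227)·1.189 = 4.892.

μ ≈ 4.892, σ ≈ 1.189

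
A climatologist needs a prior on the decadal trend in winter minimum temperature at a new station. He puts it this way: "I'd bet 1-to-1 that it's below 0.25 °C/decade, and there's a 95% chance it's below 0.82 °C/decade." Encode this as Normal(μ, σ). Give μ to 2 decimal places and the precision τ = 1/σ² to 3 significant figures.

μ = 0.25, τ = 8.33

The p-quantile of Normal(μ,σ) is μ + z_p·σ, with z_{0.5} = 0 and z_{0.95} = 1.645.
Eliminate σ: μ = (z₂·x₁ − z₁·x₂)/(z₂ − z₁) = (1.645·0.25 − (0)·0.82)/1.645 = 0.25.
Then σ = (x₂ − x₁)/(z₂ − z₁) = (0.82 − 0.25)/1.645 = 0.35.
Precision τ = 1/σ² = 1/0.3465² = 8.33.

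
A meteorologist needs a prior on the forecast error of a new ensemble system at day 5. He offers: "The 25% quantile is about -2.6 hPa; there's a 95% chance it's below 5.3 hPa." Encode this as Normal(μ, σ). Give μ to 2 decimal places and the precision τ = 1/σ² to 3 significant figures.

μ = -0.30, τ = 0.0862

The p-quantile of Normal(μ,σ) is μ + z_p·σ, with z_{0.25} = -0.6745 and z_{0.95} = 1.645.
Eliminate σ: μ = (z₂·x₁ − z₁·x₂)/(z₂ − z₁) = (1.645·-2.6 − (-0.6745)·5.3)/2.319 = -0.30.
Then σ = (x₂ − x₁)/(z₂ − z₁) = (5.3 − -2.6)/2.319 = 3.41.
Precision τ = 1/σ² = 1/3.406² = 0.0862.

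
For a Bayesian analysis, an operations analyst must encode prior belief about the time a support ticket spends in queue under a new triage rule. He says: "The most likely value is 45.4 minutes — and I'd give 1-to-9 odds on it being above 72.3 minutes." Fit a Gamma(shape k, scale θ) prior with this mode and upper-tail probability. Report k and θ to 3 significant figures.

Gamma(k,θ) with k>1 has mode (k−1)θ, so θ = 45.4/(k−1).
Need P(X < 72.3) = 0.9 with θ tied to k this way. Start at k = 2, θ = 45.4: P(X<72.3) ≈ 0.473.
Too low — raise k to concentrate. Iterating converges to k ≈ 9.67.
Then θ = 45.4/(9.67−1) ≈ 5.24.

k ≈ 9.67, θ ≈ 5.24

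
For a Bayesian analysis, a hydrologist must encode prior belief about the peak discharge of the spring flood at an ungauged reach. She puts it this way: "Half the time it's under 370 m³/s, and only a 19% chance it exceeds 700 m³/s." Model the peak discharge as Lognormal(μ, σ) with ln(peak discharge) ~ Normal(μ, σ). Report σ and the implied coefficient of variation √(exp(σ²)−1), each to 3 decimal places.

σ ≈ 0.726, CV ≈ 0.833

If T ~ Lognormal(μ,σ) then ln T ~ Normal(μ,σ), so the p-quantile of ln T is μ + z_p·σ.
ln(370) = 5.914 and ln(700) = 6.551; z_{0.5} = 0, z_{0.81} = 0.8779.
σ = (6.551 − 5.914)/(0.8779 − (0)) = 0.726.
μ = 5.914 − (0)·0.726 = 5.914.
CV = √(exp(σ²)−1) = √(exp(0.5274)−1) = 0.833.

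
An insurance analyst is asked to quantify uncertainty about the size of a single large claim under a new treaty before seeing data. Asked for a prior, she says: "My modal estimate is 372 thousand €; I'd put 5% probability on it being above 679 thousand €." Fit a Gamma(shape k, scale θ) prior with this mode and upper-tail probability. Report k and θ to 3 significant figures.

Gamma(k,θ) with k>1 has mode (k−1)θ, so θ = 372/(k−1).
Need P(X < 679) = 0.95 with θ tied to k this way. Start at k = 2, θ = 372: P(X<679) ≈ 0.545.
Too low — raise k to concentrate. Iterating converges to k ≈ 8.69.
Then θ = 372/(8.69−1) ≈ 48.4.

k ≈ 8.69, θ ≈ 48.4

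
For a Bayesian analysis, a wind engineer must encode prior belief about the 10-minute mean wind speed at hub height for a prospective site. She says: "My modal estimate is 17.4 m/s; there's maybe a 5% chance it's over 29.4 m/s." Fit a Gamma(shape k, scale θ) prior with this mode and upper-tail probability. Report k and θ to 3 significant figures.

k ≈ 11.1, θ ≈ 1.71

Gamma(k,θ) with k>1 has mode (k−1)θ, so θ = 17.4/(k−1).
Need P(X < 29.4) = 0.95 with θ tied to k this way. Start at k = 2, θ = 17.4: P(X<29.4) ≈ 0.504.
Too low — raise k to concentrate. Iterating converges to k ≈ 11.1.
Then θ = 17.4/(11.1−1) ≈ 1.71.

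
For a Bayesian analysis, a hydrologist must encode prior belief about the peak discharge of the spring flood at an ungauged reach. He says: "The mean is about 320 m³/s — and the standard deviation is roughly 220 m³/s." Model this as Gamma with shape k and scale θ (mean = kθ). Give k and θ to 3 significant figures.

k ≈ 2.12, θ ≈ 151

For Gamma(k, scale θ): mean = kθ, variance = kθ², so CV = 1/√k.
CV = SD/mean = 220/320 = 0.6875, hence k = 1/CV² = 2.12.
Then θ = mean/k = 320/2.12 = 151.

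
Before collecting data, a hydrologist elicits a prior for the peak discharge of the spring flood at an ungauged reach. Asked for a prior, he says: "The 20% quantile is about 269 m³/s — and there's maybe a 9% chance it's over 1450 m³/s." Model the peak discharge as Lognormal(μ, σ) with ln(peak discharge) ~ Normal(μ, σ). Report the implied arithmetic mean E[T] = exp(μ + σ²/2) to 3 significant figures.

E[T] ≈ 694 m³/s

If T ~ Lognormal(μ,σ) then ln T ~ Normal(μ,σ), so the p-quantile of ln T is μ + z_p·σ.
ln(269) = 5.595 and ln(1450) = 7.279; z_{0.2} = -0.8416, z_{0.91} = 1.341.
σ = (7.279 − 5.595)/(1.341 − (-0.8416)) = 0.772.
μ = 5.595 − (-0.8416)·0.772 = 6.244.
E[T] = exp(μ + σ²/2) = exp(6.244 + 0.2979) = 694 m³/s.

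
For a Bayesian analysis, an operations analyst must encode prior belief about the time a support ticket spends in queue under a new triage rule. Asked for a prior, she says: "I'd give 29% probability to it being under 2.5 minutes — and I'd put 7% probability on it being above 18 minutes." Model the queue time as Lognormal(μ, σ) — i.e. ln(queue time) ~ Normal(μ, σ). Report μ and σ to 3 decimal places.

μ ≈ 1.455, σ ≈ 0.973

If T ~ Lognormal(μ,σ) then ln T ~ Normal(μ,σ), so the p-quantile of ln T is μ + z_p·σ.
ln(2.5) = 0.9163 and ln(18) = 2.89; z_{0.29} = -0.5534, z_{0.93} = 1.476.
σ = (2.89 − 0.9163)/(1.476 − (-0.5534)) = 0.973.
μ = 0.9163 − (-0.5534)·0.973 = 1.455.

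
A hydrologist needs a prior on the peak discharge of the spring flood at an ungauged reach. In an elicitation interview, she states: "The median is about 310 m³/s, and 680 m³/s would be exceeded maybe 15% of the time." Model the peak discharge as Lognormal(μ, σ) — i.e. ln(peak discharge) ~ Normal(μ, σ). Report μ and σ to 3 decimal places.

If T ~ Lognormal(μ,σ) then ln T ~ Normal(μ,σ), so the p-quantile of ln T is μ + z_p·σ.
ln(310) = 5.737 and ln(680) = 6.522; z_{0.5} = 0, z_{0.85} = 1.036.
σ = (6.522 − 5.737)/(1.036 − (0)) = 0.758.
μ = 5.737 − (0)·0.758 = 5.737.

μ ≈ 5.737, σ ≈ 0.758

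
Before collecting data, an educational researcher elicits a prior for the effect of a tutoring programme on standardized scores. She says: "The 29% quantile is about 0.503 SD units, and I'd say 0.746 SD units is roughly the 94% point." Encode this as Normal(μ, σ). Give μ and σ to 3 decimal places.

μ = 0.567, σ = 0.115

The p-quantile of Normal(μ,σ) is μ + z_p·σ, with z_{0.29} = -0.5534 and z_{0.94} = 1.555.
Eliminate σ: μ = (z₂·x₁ − z₁·x₂)/(z₂ − z₁) = (1.555·0.503 − (-0.5534)·0.746)/2.108 = 0.567.
Then σ = (x₂ − x₁)/(z₂ − z₁) = (0.746 − 0.503)/2.108 = 0.115.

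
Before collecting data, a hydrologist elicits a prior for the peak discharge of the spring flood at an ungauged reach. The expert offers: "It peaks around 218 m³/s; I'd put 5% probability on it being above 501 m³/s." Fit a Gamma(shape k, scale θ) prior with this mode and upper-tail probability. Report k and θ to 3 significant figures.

Gamma(k,θ) with k>1 has mode (k−1)θ, so θ = 218/(k−1).
Need P(X < 501) = 0.95 with θ tied to k this way. Start at k = 2, θ = 218: P(X<501) ≈ 0.669.
Too low — raise k to concentrate. Iterating converges to k ≈ 4.96.
Then θ = 218/(4.96−1) ≈ 55.1.

k ≈ 4.96, θ ≈ 55.1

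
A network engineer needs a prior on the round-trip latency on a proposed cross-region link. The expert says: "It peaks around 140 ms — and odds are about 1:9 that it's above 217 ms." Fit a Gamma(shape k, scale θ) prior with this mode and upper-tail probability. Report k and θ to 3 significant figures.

Gamma(k,θ) with k>1 has mode (k−1)θ, so θ = 140/(k−1).
Need P(X < 217) = 0.9 with θ tied to k this way. Start at k = 2, θ = 140: P(X<217) ≈ 0.459.
Too low — raise k to concentrate. Iterating converges to k ≈ 10.7.
Then θ = 140/(10.7−1) ≈ 14.4.

k ≈ 10.7, θ ≈ 14.4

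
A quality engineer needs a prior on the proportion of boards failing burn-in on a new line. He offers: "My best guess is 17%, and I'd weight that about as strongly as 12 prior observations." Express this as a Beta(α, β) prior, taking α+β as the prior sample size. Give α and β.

Under the effective-sample-size interpretation, Beta(α, β) has prior mean α/(α+β) and prior sample size α+β.
So α+β = 12 and α/(α+β) = 0.17, giving α = 0.17·12 = 2.04 and β = 12 − 2.04 = 9.96.

α = 2.04, β = 9.96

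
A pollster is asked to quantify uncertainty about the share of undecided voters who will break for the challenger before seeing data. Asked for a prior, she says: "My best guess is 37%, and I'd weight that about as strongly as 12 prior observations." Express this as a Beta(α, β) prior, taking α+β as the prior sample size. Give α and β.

Under the effective-sample-size interpretation, Beta(α, β) has prior mean α/(α+β) and prior sample size α+β.
So α+β = 12 and α/(α+β) = 0.37, giving α = 0.37·12 = 4.44 and β = 12 − 4.44 = 7.56.

α = 4.44, β = 7.56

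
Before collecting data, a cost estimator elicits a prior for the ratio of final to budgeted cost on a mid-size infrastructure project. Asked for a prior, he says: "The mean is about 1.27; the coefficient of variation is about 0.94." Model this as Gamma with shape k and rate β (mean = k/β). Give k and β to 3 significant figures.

k ≈ 1.13, β ≈ 0.891

For Gamma(k, rate β): mean = k/β, variance = k/β², so CV = 1/√k.
CV = 0.94, hence k = 1/CV² = 1.13.
Then β = k/mean = 1.13/1.27 = 0.891.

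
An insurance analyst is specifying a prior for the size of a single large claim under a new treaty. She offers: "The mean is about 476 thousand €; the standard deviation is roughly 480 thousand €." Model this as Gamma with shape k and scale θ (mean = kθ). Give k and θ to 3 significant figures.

k ≈ 0.983, θ ≈ 484

For Gamma(k, scale θ): mean = kθ, variance = kθ², so CV = 1/√k.
CV = SD/mean = 480/476 = 1.008, hence k = 1/CV² = 0.983.
Then θ = mean/k = 476/0.983 = 484.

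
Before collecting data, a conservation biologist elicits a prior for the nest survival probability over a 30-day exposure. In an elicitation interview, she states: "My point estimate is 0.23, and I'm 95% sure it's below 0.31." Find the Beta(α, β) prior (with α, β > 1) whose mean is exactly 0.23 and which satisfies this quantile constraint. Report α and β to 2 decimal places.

With mean 0.23 fixed, write α = 0.23s, β = 0.77s where s = α+β.
Need P(θ < 0.31) = 0.95 under Beta(0.23s, 0.77s). Normal approximation: (q−m)/√(m(1−m)/s) ≈ z_{0.95} = 1.64, so s ≈ 0.23·0.77·(1.64)²/(0.31−0.23)² = 74.9.
At s = 74.9: P(θ<0.31) ≈ 0.943. Adjusting to match 0.95 gives s ≈ 81.26.
So α = 0.23·81.26 ≈ 18.69, β = 0.77·81.26 ≈ 62.57.

α ≈ 18.69, β ≈ 62.57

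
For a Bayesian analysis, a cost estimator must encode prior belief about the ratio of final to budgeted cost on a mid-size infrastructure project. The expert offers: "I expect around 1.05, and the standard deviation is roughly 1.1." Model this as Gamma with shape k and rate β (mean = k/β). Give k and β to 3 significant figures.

For Gamma(k, rate β): mean = k/β, variance = k/β², so CV = 1/√k.
CV = SD/mean = 1.1/1.05 = 1.048, hence k = 1/CV² = 0.911.
Then β = k/mean = 0.911/1.05 = 0.868.

k ≈ 0.911, β ≈ 0.868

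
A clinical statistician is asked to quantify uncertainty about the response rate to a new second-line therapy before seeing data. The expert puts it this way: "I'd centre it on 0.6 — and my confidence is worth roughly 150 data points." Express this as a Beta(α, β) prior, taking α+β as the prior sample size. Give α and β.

Under the effective-sample-size interpretation, Beta(α, β) has prior mean α/(α+β) and prior sample size α+β.
So α+β = 150 and α/(α+β) = 0.6, giving α = 0.6·150 = 90 and β = 150 − 90 = 60.

α = 90, β = 60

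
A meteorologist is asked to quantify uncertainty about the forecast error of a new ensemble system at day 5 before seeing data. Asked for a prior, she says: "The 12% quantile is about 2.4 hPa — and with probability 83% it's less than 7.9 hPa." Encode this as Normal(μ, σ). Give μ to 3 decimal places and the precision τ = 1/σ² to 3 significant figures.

μ = 5.435, τ = 0.15

For Normal(μ,σ), the p-quantile is μ + z_p·σ. Here z_{0.12} = -1.175, z_{0.83} = 0.9542.
So 2.4 = μ − 1.175σ and 7.9 = μ + 0.9542σ.
Subtracting: σ = (7.9 − 2.4)/(0.9542 − (-1.175)) = 2.583.
Then μ = 2.4 − (-1.175)·2.583 = 5.435.
Precision τ = 1/σ² = 1/2.583² = 0.15.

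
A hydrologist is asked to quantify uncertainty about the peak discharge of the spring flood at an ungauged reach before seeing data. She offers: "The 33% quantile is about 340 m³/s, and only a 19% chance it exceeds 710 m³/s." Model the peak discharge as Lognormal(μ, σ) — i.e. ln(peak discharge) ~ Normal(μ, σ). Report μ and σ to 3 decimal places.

If T ~ Lognormal(μ,σ) then ln T ~ Normal(μ,σ), so the p-quantile of ln T is μ + z_p·σ.
ln(340) = 5.829 and ln(710) = 6.565; z_{0.33} = -0.4399, z_{0.81} = 0.8779.
σ = (6.565 − 5.829)/(0.8779 − (-0.4399)) = 0.559.
μ = 5.829 − (-0.4399)·0.559 = 6.075.

μ ≈ 6.075, σ ≈ 0.559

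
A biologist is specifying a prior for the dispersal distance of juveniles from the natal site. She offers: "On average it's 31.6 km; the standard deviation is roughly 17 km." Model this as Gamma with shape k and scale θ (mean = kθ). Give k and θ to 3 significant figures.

k ≈ 3.46, θ ≈ 9.15

For Gamma(k, scale θ): mean = kθ, variance = kθ², so CV = 1/√k.
CV = SD/mean = 17/31.6 = 0.538, hence k = 1/CV² = 3.46.
Then θ = mean/k = 31.6/3.46 = 9.15.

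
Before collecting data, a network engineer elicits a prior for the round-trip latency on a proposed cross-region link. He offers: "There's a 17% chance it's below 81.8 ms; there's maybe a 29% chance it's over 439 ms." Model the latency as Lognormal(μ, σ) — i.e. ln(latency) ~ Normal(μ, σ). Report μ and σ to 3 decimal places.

μ ≈ 5.468, σ ≈ 1.115

If T ~ Lognormal(μ,σ) then ln T ~ Normal(μ,σ), so the p-quantile of ln T is μ + z_p·σ.
ln(81.8) = 4.404 and ln(439) = 6.084; z_{0.17} = -0.9542, z_{0.71} = 0.5534.
σ = (6.084 − 4.404)/(0.5534 − (-0.9542)) = 1.115.
μ = 4.404 − (-0.9542)·1.115 = 5.468.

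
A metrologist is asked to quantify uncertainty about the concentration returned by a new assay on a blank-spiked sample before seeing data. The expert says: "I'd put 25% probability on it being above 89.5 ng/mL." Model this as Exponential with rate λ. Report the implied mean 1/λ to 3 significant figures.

mean ≈ 64.6 ng/mL

P(T > 89.5) = e^(−λ·89.5) = 0.25, so λ = −ln(0.25)/89.5 = 0.0155.
Mean = 1/λ = 64.6 ng/mL.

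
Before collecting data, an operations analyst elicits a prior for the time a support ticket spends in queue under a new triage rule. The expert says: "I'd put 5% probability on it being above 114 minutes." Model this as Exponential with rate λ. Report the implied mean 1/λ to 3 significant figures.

mean ≈ 38.1 minutes

P(T > 114.0) = e^(−λ·114.0) = 0.05, so λ = −ln(0.05)/114.0 = 0.0263.
Mean = 1/λ = 38.1 minutes.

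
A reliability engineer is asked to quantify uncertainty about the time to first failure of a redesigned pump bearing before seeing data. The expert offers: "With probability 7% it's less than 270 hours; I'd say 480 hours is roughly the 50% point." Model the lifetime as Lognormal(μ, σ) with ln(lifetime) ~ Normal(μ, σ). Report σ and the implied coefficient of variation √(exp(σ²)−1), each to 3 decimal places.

σ ≈ 0.390, CV ≈ 0.405

If T ~ Lognormal(μ,σ) then ln T ~ Normal(μ,σ), so the p-quantile of ln T is μ + z_p·σ.
ln(270) = 5.598 and ln(480) = 6.174; z_{0.07} = -1.476, z_{0.5} = 0.
σ = (6.174 − 5.598)/(0 − (-1.476)) = 0.390.
μ = 5.598 − (-1.476)·0.390 = 6.174.
CV = √(exp(σ²)−1) = √(exp(0.1520)−1) = 0.405.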